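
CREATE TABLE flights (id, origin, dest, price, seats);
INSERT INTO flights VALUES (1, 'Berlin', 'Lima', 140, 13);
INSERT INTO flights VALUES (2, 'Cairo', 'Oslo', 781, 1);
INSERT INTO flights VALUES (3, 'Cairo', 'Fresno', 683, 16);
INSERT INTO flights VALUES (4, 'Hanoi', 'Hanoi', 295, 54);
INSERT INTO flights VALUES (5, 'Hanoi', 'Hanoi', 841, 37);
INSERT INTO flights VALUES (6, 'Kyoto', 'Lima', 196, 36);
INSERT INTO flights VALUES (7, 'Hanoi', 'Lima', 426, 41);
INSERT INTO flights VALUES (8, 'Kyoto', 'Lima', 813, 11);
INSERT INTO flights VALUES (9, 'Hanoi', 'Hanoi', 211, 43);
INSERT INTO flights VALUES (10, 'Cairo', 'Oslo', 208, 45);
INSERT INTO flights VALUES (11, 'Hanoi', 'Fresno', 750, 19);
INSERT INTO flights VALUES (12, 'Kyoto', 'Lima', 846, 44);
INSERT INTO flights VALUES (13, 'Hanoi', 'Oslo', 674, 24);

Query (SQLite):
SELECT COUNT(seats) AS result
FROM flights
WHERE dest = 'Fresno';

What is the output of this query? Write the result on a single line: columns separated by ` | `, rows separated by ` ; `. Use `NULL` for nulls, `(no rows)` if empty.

2

Rows where dest='Fresno' → seats values: [16, 19].
COUNT(seats) counts non-NULL values → 2.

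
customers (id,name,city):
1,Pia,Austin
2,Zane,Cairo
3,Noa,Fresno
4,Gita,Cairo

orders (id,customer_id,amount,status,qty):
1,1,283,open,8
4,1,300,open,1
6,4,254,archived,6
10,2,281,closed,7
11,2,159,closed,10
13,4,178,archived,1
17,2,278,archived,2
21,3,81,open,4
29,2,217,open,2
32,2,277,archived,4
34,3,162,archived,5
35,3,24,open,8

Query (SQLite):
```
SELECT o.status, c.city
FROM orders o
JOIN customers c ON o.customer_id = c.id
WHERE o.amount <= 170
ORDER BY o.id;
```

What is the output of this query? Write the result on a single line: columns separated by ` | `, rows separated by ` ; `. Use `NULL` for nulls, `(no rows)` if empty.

Each orders row matches the customers row where customer_id = customers.id.
Then keep rows with o.amount <= 170.

closed | Cairo ; open | Fresno ; archived | Fresno ; open | Fresno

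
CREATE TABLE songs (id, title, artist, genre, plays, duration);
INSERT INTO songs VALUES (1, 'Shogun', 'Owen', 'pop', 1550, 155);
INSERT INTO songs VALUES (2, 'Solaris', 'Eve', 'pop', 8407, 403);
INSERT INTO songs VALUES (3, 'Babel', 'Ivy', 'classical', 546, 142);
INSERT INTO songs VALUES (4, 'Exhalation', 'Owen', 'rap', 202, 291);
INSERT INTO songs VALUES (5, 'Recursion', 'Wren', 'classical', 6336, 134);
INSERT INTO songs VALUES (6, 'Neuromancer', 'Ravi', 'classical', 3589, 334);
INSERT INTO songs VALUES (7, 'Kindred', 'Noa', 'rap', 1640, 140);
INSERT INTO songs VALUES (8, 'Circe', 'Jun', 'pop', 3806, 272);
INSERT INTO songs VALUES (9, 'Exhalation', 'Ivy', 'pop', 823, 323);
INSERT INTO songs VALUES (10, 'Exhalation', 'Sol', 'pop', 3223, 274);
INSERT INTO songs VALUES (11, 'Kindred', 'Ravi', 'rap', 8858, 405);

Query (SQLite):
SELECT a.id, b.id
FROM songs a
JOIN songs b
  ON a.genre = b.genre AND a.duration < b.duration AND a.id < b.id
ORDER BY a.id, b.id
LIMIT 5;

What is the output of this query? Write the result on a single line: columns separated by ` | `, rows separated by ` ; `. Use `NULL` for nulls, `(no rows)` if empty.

1 | 2 ; 1 | 8 ; 1 | 9 ; 1 | 10 ; 3 | 6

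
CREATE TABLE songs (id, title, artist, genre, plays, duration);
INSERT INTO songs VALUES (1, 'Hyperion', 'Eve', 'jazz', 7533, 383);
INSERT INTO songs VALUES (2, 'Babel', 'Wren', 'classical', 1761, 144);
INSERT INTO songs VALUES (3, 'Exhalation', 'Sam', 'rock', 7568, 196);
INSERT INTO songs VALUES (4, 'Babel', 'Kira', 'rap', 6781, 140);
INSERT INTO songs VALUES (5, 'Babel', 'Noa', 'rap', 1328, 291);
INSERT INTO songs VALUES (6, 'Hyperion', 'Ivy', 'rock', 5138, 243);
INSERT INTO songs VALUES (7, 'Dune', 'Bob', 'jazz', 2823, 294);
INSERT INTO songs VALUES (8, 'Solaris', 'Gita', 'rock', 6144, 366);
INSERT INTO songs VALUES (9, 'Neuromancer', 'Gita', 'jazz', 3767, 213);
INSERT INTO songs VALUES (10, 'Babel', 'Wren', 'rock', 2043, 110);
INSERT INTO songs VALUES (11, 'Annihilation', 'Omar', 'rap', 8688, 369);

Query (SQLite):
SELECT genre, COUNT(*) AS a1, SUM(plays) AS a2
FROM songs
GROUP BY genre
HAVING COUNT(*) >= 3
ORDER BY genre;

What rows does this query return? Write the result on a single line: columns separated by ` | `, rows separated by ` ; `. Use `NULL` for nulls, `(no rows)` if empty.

Group songs by genre.
Per group compute: COUNT(*), SUM(plays).
HAVING: drop groups with fewer than 3 rows.
  classical: ids {2} → COUNT(*)=1, SUM(plays)=1761
  jazz: ids {1, 7, 9} → COUNT(*)=3, SUM(plays)=14123
  rap: ids {4, 5, 11} → COUNT(*)=3, SUM(plays)=16797
  rock: ids {3, 6, 8, 10} → COUNT(*)=4, SUM(plays)=20893

jazz | 3 | 14123 ; rap | 3 | 16797 ; rock | 4 | 20893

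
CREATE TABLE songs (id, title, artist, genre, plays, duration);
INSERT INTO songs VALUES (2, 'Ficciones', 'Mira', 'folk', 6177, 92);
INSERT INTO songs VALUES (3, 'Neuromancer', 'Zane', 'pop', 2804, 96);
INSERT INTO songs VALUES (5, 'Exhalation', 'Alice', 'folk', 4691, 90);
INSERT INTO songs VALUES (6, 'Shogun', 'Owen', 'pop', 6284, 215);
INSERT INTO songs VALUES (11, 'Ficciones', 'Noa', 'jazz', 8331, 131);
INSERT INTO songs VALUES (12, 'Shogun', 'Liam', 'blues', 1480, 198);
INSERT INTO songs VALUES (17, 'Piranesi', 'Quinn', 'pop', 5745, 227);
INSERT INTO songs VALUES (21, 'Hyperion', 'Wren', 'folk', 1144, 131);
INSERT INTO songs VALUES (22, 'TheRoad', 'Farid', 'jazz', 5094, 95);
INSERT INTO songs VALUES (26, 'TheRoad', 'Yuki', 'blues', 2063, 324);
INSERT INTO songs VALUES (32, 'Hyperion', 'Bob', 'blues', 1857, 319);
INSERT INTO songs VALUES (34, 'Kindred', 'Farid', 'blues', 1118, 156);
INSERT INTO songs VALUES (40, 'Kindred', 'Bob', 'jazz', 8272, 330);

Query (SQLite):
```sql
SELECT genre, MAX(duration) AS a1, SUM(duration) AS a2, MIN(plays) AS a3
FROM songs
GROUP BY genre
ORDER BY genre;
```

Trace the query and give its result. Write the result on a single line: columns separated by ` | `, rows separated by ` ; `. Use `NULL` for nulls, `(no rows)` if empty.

Group songs by genre.
Per group compute: MAX(duration), SUM(duration), MIN(plays).
  blues: ids {12, 26, 32, 34} → MAX(duration)=324, SUM(duration)=997, MIN(plays)=1118
  folk: ids {2, 5, 21} → MAX(duration)=131, SUM(duration)=313, MIN(plays)=1144
  jazz: ids {11, 22, 40} → MAX(duration)=330, SUM(duration)=556, MIN(plays)=5094
  pop: ids {3, 6, 17} → MAX(duration)=227, SUM(duration)=538, MIN(plays)=2804

blues | 324 | 997 | 1118 ; folk | 131 | 313 | 1144 ; jazz | 330 | 556 | 5094 ; pop | 227 | 538 | 2804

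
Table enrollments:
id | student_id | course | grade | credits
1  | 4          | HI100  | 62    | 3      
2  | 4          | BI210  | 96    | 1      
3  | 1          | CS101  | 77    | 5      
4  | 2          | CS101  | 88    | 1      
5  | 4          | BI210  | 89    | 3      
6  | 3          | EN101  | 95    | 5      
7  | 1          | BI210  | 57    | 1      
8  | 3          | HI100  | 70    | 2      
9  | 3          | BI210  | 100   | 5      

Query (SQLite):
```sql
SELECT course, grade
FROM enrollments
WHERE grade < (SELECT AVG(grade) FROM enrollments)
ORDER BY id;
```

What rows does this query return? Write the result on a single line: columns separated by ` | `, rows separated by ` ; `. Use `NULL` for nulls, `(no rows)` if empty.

Scalar subquery: AVG(grade) over all enrollments rows = 81.555556 (≈; comparison uses full precision).
Keep rows where grade < that value.

HI100 | 62 ; CS101 | 77 ; BI210 | 57 ; HI100 | 70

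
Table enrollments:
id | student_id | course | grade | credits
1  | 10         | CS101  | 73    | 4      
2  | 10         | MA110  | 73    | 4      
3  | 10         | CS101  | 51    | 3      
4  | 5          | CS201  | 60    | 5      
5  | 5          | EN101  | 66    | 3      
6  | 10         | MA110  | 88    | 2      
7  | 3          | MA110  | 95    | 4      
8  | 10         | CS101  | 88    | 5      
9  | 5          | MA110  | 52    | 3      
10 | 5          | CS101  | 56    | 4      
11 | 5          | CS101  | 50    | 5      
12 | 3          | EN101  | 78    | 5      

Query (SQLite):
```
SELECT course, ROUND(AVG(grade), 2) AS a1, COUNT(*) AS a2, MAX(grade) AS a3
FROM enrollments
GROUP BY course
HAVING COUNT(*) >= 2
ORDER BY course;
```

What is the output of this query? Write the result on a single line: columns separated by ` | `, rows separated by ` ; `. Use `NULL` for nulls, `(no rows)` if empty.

Group enrollments by course.
Per group compute: ROUND(AVG(grade), 2), COUNT(*), MAX(grade).
HAVING: drop groups with fewer than 2 rows.
  CS101: ids {1, 3, 8, 10, 11} → ROUND(AVG(grade), 2)=63.6, COUNT(*)=5, MAX(grade)=88
  CS201: ids {4} → ROUND(AVG(grade), 2)=60, COUNT(*)=1, MAX(grade)=60
  EN101: ids {5, 12} → ROUND(AVG(grade), 2)=72, COUNT(*)=2, MAX(grade)=78
  MA110: ids {2, 6, 7, 9} → ROUND(AVG(grade), 2)=77, COUNT(*)=4, MAX(grade)=95

CS101 | 63.6 | 5 | 88 ; EN101 | 72 | 2 | 78 ; MA110 | 77 | 4 | 95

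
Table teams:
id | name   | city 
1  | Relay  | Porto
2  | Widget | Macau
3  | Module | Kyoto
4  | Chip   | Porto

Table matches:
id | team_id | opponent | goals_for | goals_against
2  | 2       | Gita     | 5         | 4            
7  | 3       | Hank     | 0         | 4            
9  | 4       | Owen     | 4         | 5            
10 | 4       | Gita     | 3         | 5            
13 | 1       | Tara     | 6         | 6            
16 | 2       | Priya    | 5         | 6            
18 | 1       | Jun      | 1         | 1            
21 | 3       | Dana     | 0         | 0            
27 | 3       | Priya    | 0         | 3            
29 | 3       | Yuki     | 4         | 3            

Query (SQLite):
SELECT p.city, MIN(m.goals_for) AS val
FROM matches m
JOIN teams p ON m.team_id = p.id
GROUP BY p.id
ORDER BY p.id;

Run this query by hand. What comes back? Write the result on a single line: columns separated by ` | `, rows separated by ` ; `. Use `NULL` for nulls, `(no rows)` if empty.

Porto | 1 ; Macau | 5 ; Kyoto | 0 ; Porto | 3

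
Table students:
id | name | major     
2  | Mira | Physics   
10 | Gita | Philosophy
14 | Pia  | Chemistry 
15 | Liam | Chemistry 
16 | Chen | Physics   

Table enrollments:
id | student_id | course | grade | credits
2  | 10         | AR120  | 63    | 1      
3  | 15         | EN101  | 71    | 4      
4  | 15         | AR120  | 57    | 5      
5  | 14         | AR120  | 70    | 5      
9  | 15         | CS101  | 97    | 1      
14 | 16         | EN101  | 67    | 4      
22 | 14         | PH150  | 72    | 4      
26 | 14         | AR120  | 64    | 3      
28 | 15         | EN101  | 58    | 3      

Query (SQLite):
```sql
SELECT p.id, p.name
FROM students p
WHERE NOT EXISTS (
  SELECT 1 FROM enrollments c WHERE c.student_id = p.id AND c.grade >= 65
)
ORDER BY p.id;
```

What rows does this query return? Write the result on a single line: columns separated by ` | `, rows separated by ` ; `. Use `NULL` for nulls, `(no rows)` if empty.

For each students row, check whether any enrollments with matching student_id has grade >= 65.
Keep rows where that is false.

2 | Mira ; 10 | Gita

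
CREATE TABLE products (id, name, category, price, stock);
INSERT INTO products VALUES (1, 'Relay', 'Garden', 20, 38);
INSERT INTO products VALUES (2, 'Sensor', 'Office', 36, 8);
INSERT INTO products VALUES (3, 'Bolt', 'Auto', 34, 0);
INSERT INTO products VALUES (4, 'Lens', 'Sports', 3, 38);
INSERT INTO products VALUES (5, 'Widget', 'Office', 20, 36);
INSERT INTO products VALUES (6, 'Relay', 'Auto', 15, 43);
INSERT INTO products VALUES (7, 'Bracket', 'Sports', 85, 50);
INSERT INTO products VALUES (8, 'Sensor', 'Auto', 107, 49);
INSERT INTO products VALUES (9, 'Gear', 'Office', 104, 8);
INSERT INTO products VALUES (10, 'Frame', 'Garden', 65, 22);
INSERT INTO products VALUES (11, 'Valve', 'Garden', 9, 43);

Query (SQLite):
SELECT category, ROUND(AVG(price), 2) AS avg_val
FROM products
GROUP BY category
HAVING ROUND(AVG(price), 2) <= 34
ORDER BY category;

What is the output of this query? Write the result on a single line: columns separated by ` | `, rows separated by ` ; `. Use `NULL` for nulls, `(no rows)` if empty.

Garden | 31.33

Partition products by category; compute ROUND(AVG(price), 2) within each group.
HAVING: keep groups where ROUND(AVG(price), 2) <= 34.
  Auto: ids {3, 6, 8} → ROUND(AVG(price), 2)=52
  Garden: ids {1, 10, 11} → ROUND(AVG(price), 2)=31.33
  Office: ids {2, 5, 9} → ROUND(AVG(price), 2)=53.33
  Sports: ids {4, 7} → ROUND(AVG(price), 2)=44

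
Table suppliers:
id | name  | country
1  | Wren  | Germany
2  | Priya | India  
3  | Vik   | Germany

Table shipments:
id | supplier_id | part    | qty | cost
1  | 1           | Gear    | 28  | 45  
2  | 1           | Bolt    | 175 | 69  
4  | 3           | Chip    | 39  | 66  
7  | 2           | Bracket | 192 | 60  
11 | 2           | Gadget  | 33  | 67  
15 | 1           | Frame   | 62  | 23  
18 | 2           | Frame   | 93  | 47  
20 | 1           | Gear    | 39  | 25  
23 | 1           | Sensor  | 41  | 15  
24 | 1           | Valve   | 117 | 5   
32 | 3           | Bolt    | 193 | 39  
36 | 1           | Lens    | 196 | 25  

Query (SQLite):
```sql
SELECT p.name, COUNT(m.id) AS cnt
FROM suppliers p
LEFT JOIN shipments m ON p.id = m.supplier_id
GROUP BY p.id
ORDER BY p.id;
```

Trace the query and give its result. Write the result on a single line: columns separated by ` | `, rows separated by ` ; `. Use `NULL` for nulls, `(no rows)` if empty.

LEFT JOIN keeps every suppliers row; unmatched ones get NULL for shipments columns.
Group by suppliers.id and compute COUNT(m.id). COUNT(col) of an all-NULL group is 0.
  1: ids {1, 2, 15, 20, 23, 24, 36} → COUNT(m.id)=7
  2: ids {7, 11, 18} → COUNT(m.id)=3
  3: ids {4, 32} → COUNT(m.id)=2

Wren | 7 ; Priya | 3 ; Vik | 2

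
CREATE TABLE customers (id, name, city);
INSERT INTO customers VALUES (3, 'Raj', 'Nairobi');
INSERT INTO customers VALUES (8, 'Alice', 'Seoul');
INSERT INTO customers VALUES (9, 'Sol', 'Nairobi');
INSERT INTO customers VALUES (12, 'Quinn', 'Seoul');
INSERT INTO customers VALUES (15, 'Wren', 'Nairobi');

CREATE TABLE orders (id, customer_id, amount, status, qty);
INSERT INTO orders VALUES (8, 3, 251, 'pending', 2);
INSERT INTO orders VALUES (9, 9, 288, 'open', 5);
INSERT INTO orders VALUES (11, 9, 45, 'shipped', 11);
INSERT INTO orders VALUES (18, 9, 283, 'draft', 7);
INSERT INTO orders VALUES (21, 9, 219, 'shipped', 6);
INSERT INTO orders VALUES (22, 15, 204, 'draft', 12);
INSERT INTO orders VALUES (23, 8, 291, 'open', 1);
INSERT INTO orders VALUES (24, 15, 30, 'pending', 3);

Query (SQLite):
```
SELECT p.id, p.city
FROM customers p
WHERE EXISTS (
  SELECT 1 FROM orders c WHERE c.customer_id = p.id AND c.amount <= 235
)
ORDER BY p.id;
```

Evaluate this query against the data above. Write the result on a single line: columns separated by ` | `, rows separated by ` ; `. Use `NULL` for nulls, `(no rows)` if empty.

For each customers row, check whether any orders with matching customer_id has amount <= 235.
Keep rows where that is true.

9 | Nairobi ; 15 | Nairobi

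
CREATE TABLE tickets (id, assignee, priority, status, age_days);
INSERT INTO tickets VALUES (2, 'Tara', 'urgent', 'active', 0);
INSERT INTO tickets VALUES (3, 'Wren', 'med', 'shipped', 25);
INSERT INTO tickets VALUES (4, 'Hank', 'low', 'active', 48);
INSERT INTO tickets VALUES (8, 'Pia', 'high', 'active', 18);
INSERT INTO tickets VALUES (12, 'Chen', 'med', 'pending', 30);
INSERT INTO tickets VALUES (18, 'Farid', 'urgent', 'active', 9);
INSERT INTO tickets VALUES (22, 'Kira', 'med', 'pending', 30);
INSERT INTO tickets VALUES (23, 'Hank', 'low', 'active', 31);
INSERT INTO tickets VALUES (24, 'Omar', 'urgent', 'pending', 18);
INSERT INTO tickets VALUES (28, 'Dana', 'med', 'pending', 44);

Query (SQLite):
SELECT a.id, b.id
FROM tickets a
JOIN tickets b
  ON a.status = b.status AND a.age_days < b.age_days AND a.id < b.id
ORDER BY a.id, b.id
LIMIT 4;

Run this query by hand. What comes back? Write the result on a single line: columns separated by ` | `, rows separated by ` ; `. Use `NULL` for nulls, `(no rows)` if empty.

Pairs (a,b) with same status, a.age_days < b.age_days, a.id < b.id.
status groups: active:{2,4,8,18,23} pending:{12,22,24,28} shipped:{3}
Ordered by (a.id, b.id); first 4.

2 | 4 ; 2 | 8 ; 2 | 18 ; 2 | 23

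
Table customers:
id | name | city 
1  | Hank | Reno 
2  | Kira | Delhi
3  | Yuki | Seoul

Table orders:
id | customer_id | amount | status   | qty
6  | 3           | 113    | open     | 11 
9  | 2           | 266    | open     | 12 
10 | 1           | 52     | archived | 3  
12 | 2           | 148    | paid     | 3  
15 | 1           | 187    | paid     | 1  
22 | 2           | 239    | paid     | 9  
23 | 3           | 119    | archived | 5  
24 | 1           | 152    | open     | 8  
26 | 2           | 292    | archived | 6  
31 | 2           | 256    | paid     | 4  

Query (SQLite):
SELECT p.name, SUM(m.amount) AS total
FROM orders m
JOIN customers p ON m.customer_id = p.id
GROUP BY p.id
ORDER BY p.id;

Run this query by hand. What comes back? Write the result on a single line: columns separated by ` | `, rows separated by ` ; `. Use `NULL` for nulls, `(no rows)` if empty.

Hank | 391 ; Kira | 1201 ; Yuki | 232

Join each orders row to its customers via customer_id.
Group joined rows by customers.id; compute SUM(m.amount) per group.
  1: ids {10, 15, 24} → SUM(m.amount)=391
  2: ids {9, 12, 22, 26, 31} → SUM(m.amount)=1201
  3: ids {6, 23} → SUM(m.amount)=232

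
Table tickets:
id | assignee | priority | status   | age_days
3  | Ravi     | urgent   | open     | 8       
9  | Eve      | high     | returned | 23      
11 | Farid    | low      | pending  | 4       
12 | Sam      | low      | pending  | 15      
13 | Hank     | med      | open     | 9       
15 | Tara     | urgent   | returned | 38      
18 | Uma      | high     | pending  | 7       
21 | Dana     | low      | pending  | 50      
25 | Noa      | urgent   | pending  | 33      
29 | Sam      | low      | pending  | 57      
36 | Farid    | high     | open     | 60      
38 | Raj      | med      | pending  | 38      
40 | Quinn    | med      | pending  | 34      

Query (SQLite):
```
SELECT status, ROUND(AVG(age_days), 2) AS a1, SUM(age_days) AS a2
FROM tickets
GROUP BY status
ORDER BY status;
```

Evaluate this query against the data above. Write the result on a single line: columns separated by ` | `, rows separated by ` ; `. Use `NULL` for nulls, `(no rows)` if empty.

Group tickets by status.
Per group compute: ROUND(AVG(age_days), 2), SUM(age_days).
  open: ids {3, 13, 36} → ROUND(AVG(age_days), 2)=25.67, SUM(age_days)=77
  pending: ids {11, 12, 18, 21, 25, 29, 38, 40} → ROUND(AVG(age_days), 2)=29.75, SUM(age_days)=238
  returned: ids {9, 15} → ROUND(AVG(age_days), 2)=30.5, SUM(age_days)=61

open | 25.67 | 77 ; pending | 29.75 | 238 ; returned | 30.5 | 61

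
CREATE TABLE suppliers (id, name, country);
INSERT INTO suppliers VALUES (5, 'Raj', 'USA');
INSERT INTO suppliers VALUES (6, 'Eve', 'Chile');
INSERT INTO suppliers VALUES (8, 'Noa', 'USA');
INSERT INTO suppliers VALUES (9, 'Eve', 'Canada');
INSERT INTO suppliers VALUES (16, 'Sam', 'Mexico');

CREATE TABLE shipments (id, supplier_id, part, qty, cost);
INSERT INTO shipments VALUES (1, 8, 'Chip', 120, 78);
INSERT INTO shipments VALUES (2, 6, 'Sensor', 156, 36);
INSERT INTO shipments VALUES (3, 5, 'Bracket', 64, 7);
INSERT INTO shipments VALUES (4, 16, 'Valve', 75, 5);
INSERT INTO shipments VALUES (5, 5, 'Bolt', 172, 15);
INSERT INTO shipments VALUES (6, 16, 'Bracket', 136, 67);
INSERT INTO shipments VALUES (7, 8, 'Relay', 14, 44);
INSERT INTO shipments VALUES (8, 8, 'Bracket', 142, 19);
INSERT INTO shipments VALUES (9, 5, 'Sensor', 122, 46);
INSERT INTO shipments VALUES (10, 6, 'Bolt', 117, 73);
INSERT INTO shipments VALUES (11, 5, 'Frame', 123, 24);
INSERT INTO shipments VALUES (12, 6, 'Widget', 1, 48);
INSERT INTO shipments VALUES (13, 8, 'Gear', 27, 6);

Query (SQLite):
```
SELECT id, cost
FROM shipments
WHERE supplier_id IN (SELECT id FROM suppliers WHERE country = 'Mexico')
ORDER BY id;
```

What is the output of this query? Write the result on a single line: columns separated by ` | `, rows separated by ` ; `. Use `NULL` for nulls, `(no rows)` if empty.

4 | 5 ; 6 | 67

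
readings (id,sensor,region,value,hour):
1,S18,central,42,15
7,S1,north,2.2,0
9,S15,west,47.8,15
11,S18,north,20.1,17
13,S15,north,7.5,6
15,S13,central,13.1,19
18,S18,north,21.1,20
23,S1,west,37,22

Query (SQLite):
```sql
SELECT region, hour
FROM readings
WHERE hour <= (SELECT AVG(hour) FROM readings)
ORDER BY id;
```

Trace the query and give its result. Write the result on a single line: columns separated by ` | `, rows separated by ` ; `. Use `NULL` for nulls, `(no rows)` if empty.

Scalar subquery: AVG(hour) over all readings rows = 14.25.
Keep rows where hour <= that value.

north | 0 ; north | 6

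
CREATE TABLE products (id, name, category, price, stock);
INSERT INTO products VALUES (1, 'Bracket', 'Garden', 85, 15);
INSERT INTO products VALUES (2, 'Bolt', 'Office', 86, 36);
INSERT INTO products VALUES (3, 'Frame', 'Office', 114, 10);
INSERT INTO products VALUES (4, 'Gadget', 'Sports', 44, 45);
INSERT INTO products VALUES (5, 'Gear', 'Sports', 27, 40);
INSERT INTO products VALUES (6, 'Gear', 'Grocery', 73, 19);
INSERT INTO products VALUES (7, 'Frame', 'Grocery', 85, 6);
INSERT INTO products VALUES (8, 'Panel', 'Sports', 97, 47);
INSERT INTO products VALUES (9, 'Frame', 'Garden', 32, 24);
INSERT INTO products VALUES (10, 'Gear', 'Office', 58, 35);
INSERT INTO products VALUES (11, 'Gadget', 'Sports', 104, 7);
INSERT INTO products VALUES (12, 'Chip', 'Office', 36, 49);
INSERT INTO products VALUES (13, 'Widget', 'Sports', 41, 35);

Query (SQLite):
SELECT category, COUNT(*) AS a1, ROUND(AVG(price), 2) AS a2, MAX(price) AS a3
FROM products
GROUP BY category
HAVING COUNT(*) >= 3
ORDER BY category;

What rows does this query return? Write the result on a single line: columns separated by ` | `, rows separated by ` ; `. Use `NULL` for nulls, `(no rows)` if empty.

Group products by category.
Per group compute: COUNT(*), ROUND(AVG(price), 2), MAX(price).
HAVING: drop groups with fewer than 3 rows.
  Garden: ids {1, 9} → COUNT(*)=2, ROUND(AVG(price), 2)=58.5, MAX(price)=85
  Grocery: ids {6, 7} → COUNT(*)=2, ROUND(AVG(price), 2)=79, MAX(price)=85
  Office: ids {2, 3, 10, 12} → COUNT(*)=4, ROUND(AVG(price), 2)=73.5, MAX(price)=114
  Sports: ids {4, 5, 8, 11, 13} → COUNT(*)=5, ROUND(AVG(price), 2)=62.6, MAX(price)=104

Office | 4 | 73.5 | 114 ; Sports | 5 | 62.6 | 104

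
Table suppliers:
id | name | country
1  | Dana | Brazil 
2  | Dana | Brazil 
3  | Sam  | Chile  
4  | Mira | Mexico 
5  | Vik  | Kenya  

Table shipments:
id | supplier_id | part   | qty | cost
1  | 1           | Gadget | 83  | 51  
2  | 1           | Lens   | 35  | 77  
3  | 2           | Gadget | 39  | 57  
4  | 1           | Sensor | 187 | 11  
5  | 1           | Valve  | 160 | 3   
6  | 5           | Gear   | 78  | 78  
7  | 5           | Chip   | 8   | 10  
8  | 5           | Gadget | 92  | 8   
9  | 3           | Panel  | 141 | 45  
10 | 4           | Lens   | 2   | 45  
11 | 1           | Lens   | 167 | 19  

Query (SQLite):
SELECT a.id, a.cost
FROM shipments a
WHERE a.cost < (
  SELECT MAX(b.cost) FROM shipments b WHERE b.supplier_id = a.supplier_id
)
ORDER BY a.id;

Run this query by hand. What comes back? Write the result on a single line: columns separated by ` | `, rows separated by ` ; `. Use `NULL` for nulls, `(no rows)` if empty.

For each shipments row a, compute MAX(cost) over rows sharing a.supplier_id.
Keep row a if a.cost < that per-group MAX.
  supplier_id=1: MAX(cost) = 77
  supplier_id=2: MAX(cost) = 57
  supplier_id=3: MAX(cost) = 45
  supplier_id=4: MAX(cost) = 45
  supplier_id=5: MAX(cost) = 78

1 | 51 ; 4 | 11 ; 5 | 3 ; 7 | 10 ; 8 | 8 ; 11 | 19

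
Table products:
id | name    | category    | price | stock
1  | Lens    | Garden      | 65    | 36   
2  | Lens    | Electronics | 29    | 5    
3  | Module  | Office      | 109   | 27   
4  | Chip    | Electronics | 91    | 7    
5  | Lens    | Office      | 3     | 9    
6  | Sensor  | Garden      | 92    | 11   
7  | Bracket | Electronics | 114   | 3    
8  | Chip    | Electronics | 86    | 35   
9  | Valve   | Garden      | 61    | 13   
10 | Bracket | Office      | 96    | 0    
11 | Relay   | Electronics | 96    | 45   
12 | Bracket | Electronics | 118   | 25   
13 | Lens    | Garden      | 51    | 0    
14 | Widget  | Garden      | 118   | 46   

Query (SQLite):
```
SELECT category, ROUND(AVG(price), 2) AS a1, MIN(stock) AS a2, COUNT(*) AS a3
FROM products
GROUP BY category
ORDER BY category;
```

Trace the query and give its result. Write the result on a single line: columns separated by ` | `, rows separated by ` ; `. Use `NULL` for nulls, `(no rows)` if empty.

Group products by category.
Per group compute: ROUND(AVG(price), 2), MIN(stock), COUNT(*).
  Electronics: ids {2, 4, 7, 8, 11, 12} → ROUND(AVG(price), 2)=89, MIN(stock)=3, COUNT(*)=6
  Garden: ids {1, 6, 9, 13, 14} → ROUND(AVG(price), 2)=77.4, MIN(stock)=0, COUNT(*)=5
  Office: ids {3, 5, 10} → ROUND(AVG(price), 2)=69.33, MIN(stock)=0, COUNT(*)=3

Electronics | 89 | 3 | 6 ; Garden | 77.4 | 0 | 5 ; Office | 69.33 | 0 | 3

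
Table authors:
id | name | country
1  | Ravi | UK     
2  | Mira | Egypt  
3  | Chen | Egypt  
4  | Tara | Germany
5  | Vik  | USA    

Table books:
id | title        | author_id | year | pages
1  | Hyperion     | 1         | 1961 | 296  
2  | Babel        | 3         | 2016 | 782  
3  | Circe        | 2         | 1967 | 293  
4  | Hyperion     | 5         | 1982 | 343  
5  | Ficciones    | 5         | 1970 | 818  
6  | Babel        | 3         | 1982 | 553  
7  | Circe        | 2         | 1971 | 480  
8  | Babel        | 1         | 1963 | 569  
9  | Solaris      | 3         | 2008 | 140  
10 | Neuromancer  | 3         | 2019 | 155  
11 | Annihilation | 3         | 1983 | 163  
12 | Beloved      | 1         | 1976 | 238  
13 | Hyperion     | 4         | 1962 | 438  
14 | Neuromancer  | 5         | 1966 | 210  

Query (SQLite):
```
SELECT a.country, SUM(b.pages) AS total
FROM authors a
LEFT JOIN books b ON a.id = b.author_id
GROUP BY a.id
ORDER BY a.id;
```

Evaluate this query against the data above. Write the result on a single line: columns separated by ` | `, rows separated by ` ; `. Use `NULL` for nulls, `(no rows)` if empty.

LEFT JOIN keeps every authors row; unmatched ones get NULL for books columns.
Group by authors.id and compute SUM(b.pages). SUM over an all-NULL group is NULL.
  1: ids {1, 8, 12} → SUM(b.pages)=1103
  2: ids {3, 7} → SUM(b.pages)=773
  3: ids {2, 6, 9, 10, 11} → SUM(b.pages)=1793
  4: ids {13} → SUM(b.pages)=438
  5: ids {4, 5, 14} → SUM(b.pages)=1371

UK | 1103 ; Egypt | 773 ; Egypt | 1793 ; Germany | 438 ; USA | 1371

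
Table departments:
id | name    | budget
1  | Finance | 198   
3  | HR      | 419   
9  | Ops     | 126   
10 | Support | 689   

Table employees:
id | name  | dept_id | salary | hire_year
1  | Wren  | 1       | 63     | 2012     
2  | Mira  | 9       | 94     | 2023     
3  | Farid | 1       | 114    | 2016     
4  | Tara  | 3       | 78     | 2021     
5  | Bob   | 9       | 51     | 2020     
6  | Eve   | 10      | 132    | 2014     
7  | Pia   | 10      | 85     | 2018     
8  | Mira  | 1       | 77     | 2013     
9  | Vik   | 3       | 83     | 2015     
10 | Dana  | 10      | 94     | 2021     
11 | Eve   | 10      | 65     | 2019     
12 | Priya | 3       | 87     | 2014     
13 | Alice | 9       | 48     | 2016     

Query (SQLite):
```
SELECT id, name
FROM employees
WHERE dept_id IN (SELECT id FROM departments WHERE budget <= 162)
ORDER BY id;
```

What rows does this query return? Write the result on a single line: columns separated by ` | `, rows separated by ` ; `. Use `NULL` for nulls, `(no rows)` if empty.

2 | Mira ; 5 | Bob ; 13 | Alice

Inner query: departments.id where budget <= 162.
Outer: keep employees rows whose dept_id is in that set.
Inner query → {9}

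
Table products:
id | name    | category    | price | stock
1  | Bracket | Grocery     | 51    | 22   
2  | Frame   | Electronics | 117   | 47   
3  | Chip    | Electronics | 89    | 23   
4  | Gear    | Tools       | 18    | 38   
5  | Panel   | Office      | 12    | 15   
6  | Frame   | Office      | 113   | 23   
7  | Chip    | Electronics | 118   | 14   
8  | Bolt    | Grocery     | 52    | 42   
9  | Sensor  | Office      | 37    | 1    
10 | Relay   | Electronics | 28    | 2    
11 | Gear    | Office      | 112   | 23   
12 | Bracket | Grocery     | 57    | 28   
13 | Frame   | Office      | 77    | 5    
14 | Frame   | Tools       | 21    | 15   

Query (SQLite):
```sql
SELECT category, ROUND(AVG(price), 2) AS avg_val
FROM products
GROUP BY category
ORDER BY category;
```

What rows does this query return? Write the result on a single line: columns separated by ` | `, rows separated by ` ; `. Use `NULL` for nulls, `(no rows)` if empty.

Electronics | 88 ; Grocery | 53.33 ; Office | 70.2 ; Tools | 19.5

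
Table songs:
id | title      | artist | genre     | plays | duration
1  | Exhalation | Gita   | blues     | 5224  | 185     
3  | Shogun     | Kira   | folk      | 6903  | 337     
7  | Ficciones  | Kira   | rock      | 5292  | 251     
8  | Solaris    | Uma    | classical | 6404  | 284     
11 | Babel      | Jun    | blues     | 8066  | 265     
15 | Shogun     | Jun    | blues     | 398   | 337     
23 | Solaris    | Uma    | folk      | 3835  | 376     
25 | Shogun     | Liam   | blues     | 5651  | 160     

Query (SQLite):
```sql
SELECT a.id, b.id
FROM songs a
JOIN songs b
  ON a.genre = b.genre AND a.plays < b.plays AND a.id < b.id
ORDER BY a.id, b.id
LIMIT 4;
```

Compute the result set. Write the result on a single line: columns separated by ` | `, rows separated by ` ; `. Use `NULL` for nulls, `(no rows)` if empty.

1 | 11 ; 1 | 25 ; 15 | 25

Pairs (a,b) with same genre, a.plays < b.plays, a.id < b.id.
genre groups: blues:{1,11,15,25} classical:{8} folk:{3,23} rock:{7}
Ordered by (a.id, b.id); first 4.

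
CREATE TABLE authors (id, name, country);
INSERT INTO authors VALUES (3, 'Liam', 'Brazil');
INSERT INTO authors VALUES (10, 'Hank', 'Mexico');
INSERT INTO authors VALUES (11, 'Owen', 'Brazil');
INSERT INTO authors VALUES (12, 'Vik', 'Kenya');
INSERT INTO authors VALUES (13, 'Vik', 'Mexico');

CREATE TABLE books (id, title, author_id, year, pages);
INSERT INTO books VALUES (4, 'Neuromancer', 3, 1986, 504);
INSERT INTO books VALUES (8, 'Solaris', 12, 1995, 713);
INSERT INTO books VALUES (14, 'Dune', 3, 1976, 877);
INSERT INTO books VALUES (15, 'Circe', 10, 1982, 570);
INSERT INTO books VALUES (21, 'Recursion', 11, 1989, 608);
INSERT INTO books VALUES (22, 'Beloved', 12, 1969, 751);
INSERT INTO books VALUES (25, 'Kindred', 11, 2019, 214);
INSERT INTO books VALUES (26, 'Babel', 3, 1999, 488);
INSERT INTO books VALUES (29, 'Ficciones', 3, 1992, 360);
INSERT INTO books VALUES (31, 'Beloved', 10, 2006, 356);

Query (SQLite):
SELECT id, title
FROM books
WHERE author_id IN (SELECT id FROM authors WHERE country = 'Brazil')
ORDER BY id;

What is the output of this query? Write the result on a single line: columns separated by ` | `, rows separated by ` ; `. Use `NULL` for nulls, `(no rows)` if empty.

Inner query: authors.id where country = 'Brazil'.
Outer: keep books rows whose author_id is in that set.
Inner query → {3, 11}

4 | Neuromancer ; 14 | Dune ; 21 | Recursion ; 25 | Kindred ; 26 | Babel ; 29 | Ficciones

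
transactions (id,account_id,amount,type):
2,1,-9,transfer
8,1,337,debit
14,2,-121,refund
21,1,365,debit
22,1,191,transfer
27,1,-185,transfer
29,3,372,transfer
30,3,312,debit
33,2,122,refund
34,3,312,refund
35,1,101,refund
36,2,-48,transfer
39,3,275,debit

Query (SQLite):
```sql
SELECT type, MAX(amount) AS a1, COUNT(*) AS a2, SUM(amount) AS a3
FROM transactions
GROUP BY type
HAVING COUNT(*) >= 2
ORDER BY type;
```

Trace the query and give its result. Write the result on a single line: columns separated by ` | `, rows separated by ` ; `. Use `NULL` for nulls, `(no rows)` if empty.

debit | 365 | 4 | 1289 ; refund | 312 | 4 | 414 ; transfer | 372 | 5 | 321

Group transactions by type.
Per group compute: MAX(amount), COUNT(*), SUM(amount).
HAVING: drop groups with fewer than 2 rows.
  debit: ids {8, 21, 30, 39} → MAX(amount)=365, COUNT(*)=4, SUM(amount)=1289
  refund: ids {14, 33, 34, 35} → MAX(amount)=312, COUNT(*)=4, SUM(amount)=414
  transfer: ids {2, 22, 27, 29, 36} → MAX(amount)=372, COUNT(*)=5, SUM(amount)=321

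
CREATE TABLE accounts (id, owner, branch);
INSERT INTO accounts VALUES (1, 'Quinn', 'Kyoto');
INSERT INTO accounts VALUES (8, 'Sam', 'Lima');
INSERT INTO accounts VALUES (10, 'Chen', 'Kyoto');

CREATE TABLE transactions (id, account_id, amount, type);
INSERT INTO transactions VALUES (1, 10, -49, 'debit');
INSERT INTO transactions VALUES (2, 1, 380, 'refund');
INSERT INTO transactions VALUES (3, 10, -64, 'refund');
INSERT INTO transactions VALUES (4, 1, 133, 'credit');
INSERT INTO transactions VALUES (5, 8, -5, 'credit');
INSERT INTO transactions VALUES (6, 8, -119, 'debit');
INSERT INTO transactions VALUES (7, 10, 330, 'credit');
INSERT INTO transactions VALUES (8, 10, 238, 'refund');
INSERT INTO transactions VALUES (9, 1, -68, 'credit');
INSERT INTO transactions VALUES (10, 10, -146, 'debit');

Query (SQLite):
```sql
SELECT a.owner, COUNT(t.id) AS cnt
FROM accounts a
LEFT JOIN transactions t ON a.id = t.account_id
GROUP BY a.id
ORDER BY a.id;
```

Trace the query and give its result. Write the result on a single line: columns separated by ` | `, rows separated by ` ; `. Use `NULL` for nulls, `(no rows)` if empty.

LEFT JOIN keeps every accounts row; unmatched ones get NULL for transactions columns.
Group by accounts.id and compute COUNT(t.id). COUNT(col) of an all-NULL group is 0.
  1: ids {2, 4, 9} → COUNT(t.id)=3
  8: ids {5, 6} → COUNT(t.id)=2
  10: ids {1, 3, 7, 8, 10} → COUNT(t.id)=5

Quinn | 3 ; Sam | 2 ; Chen | 5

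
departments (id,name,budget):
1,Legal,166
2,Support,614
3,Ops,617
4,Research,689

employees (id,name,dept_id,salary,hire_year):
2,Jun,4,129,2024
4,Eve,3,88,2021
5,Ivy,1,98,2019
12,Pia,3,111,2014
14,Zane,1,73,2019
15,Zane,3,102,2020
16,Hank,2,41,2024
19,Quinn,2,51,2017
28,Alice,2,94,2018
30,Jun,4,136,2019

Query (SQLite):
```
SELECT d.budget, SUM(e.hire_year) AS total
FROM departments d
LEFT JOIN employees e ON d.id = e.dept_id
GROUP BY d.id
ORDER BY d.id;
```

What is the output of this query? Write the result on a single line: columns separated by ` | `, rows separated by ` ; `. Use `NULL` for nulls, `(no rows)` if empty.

LEFT JOIN keeps every departments row; unmatched ones get NULL for employees columns.
Group by departments.id and compute SUM(e.hire_year). SUM over an all-NULL group is NULL.
  1: ids {5, 14} → SUM(e.hire_year)=4038
  2: ids {16, 19, 28} → SUM(e.hire_year)=6059
  3: ids {4, 12, 15} → SUM(e.hire_year)=6055
  4: ids {2, 30} → SUM(e.hire_year)=4043

166 | 4038 ; 614 | 6059 ; 617 | 6055 ; 689 | 4043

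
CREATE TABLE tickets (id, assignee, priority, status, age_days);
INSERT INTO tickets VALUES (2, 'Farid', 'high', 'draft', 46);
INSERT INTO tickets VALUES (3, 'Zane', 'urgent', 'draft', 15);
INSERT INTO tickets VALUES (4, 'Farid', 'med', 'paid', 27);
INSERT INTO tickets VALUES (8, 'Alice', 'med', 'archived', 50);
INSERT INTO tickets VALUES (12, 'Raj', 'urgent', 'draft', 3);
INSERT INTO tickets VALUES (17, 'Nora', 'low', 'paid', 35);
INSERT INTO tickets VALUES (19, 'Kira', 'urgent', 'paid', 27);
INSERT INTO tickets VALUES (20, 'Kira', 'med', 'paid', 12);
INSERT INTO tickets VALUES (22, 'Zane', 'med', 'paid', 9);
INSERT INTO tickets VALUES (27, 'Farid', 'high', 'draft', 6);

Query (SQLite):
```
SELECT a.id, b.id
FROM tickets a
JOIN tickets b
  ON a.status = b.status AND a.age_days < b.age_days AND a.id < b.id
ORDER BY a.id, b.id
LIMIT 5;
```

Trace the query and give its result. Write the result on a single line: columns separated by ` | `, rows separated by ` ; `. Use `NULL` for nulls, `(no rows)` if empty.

4 | 17 ; 12 | 27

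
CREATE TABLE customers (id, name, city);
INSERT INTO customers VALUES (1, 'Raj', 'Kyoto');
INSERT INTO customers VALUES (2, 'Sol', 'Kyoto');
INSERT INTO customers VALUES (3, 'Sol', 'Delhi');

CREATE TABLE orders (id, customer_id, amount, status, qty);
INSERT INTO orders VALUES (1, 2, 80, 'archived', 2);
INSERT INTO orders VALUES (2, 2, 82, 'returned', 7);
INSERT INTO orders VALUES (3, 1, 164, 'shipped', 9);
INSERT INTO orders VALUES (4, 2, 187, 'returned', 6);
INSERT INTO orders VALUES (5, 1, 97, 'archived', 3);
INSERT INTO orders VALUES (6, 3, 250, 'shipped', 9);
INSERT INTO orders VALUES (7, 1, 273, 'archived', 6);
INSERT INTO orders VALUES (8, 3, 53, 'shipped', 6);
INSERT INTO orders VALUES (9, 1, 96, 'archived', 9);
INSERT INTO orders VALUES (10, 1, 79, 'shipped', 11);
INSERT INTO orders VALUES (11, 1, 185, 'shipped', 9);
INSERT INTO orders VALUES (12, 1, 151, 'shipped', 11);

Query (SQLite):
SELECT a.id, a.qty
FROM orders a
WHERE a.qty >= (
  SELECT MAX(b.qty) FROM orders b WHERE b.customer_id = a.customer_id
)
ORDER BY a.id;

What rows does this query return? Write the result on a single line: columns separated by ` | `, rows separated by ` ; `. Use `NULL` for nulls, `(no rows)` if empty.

For each orders row a, compute MAX(qty) over rows sharing a.customer_id.
Keep row a if a.qty >= that per-group MAX.
  customer_id=1: MAX(qty) = 11
  customer_id=2: MAX(qty) = 7
  customer_id=3: MAX(qty) = 9

2 | 7 ; 6 | 9 ; 10 | 11 ; 12 | 11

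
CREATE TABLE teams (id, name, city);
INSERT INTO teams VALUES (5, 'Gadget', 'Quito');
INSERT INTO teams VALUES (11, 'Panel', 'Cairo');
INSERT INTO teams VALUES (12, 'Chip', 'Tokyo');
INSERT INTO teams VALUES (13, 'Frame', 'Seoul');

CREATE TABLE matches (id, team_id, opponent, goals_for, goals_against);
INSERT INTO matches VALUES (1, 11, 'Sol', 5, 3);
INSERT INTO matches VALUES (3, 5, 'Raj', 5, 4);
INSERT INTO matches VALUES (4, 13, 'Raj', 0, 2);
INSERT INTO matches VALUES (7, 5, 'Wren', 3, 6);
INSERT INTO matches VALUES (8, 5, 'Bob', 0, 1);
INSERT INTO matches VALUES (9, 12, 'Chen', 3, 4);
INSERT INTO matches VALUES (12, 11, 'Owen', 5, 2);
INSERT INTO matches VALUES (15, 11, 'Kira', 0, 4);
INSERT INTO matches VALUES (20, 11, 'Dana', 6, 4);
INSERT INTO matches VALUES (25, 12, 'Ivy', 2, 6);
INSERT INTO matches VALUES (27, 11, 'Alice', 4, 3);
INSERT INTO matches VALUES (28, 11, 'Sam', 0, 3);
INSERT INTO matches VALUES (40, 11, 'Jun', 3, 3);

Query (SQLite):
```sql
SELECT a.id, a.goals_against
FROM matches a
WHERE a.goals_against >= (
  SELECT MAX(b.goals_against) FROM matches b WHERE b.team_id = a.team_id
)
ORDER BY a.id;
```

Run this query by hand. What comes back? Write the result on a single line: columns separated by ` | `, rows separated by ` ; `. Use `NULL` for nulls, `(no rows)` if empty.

For each matches row a, compute MAX(goals_against) over rows sharing a.team_id.
Keep row a if a.goals_against >= that per-group MAX.
  team_id=5: MAX(goals_against) = 6
  team_id=11: MAX(goals_against) = 4
  team_id=12: MAX(goals_against) = 6
  team_id=13: MAX(goals_against) = 2

4 | 2 ; 7 | 6 ; 15 | 4 ; 20 | 4 ; 25 | 6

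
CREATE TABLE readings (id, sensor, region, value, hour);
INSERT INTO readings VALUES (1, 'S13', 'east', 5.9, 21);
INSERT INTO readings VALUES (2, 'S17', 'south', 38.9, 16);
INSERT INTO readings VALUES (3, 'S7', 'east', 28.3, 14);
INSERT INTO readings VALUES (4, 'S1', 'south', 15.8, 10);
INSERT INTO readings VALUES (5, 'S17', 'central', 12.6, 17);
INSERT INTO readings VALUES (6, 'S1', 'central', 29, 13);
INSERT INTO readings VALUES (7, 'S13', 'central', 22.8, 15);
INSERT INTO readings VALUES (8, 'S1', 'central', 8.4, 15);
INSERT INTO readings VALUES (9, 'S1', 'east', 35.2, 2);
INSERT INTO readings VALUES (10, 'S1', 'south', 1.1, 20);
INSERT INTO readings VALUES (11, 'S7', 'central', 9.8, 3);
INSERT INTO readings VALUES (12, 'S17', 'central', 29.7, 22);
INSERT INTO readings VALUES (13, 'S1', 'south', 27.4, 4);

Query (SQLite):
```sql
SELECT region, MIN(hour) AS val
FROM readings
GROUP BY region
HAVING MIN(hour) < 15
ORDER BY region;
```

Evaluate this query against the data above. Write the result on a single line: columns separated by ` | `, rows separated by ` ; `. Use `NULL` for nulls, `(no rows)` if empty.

Partition readings by region; compute MIN(hour) within each group.
HAVING: keep groups where MIN(hour) < 15.
  central: ids {5, 6, 7, 8, 11, 12} → MIN(hour)=3
  east: ids {1, 3, 9} → MIN(hour)=2
  south: ids {2, 4, 10, 13} → MIN(hour)=4

central | 3 ; east | 2 ; south | 4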